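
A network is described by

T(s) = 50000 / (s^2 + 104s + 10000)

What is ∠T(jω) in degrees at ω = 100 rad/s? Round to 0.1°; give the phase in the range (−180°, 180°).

-90.0°

At s = jω = j100:
quadratic: (j100)² + 104·j100 + 10000 = 0 + j10400 → |·| ≈ 10400, ∠ ≈ 90.00°
∠T = 0.00° − 90.00° = -90.00°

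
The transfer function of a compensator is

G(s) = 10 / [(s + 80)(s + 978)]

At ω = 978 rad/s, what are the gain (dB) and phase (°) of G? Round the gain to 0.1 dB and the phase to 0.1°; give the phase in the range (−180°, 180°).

-102.7 dB, -130.3°

At s = jω = j978:
pole (s+80): 80 + j978 → |·| = √(80²+978²) = √962884 ≈ 981.27, ∠ = arctan(978/80) ≈ 85.32°
pole (s+978): 978 + j978 → |·| = √(978²+978²) = √1912968 ≈ 1383.1, ∠ = arctan(978/978) ≈ 45.00°
|G| = 10 / 1.3572e+06 ≈ 7.3681e-06
Gain = 20 log₁₀(7.3681e-06) ≈ -102.65 dB
∠G = 0.00° − 130.32° = -130.32°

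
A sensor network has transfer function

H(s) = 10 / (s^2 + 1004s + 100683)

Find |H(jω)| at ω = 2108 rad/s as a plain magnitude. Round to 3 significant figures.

2.07e-06

Substitute s = j2108:
Numerator: 10 = 10 + j0
Denominator: (j2108)^2 + 1004(j2108) + 100683 = -4342981 + j2116432
|N| = √(10² + 0²) ≈ 10, ∠N ≈ 0.00°
|D| = √(4342981² + 2116432²) ≈ 4.8312e+06, ∠D ≈ 154.02°
|H| = 10 / 4.8312e+06 ≈ 2.0699e-06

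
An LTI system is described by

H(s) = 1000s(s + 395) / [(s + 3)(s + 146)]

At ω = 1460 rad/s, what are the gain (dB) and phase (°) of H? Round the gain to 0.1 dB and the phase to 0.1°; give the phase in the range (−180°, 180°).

60.3 dB, -9.3°

At s = jω = j1460:
zero (s+395): 395 + j1460 → |·| = √(395²+1460²) = √2287625 ≈ 1512.5, ∠ = arctan(1460/395) ≈ 74.86°
zero at origin: s = j1460 → |·| = 1460, ∠ = 90.00°
pole (s+3): 3 + j1460 → |·| = √(3²+1460²) = √2131609 ≈ 1460, ∠ = arctan(1460/3) ≈ 89.88°
pole (s+146): 146 + j1460 → |·| = √(146²+1460²) = √2152916 ≈ 1467.3, ∠ = arctan(1460/146) ≈ 84.29°
|H| = 1000 · 2.2082e+06 / 2.1423e+06 ≈ 1030.8
Gain = 20 log₁₀(1030.8) ≈ 60.26 dB
∠H = 164.86° − 174.17° = -9.31°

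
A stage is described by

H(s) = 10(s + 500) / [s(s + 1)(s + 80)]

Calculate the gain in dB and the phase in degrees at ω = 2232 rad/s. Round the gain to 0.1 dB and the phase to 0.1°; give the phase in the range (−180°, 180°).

-113.7 dB, 169.5°

At s = jω = j2232:
zero (s+500): 500 + j2232 → |·| = √(500²+2232²) = √5231824 ≈ 2287.3, ∠ = arctan(2232/500) ≈ 77.37°
pole (s+1): 1 + j2232 → |·| = √(1²+2232²) = √4981825 ≈ 2232, ∠ = arctan(2232/1) ≈ 89.97°
pole (s+80): 80 + j2232 → |·| = √(80²+2232²) = √4988224 ≈ 2233.4, ∠ = arctan(2232/80) ≈ 87.95°
pole at origin: |s| = 2232, ∠ = 90.00° (in denominator)
|H| = 10 · 2287.3 / 1.1126e+10 ≈ 2.0558e-06
Gain = 20 log₁₀(2.0558e-06) ≈ -113.74 dB
∠H = 77.37° − 267.92° = -190.55° ≡ 169.45° (principal value)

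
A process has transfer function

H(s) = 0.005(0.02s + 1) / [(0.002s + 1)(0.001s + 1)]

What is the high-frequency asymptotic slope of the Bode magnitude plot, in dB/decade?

Each pole contributes −20 dB/decade at high frequency; each zero contributes +20 dB/decade.
Net: 1 zero(s) − 2 pole(s) → -20 dB/decade.

-20 dB/decade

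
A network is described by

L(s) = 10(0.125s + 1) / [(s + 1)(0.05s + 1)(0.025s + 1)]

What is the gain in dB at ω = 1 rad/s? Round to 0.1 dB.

17.0 dB

At ω = 1 rad/s:
zero (1 + j1·0.125) = 1 + j0.125 → |·| ≈ 1.0078, ∠ ≈ 7.13°
pole (1 + j1·1) = 1 + j1 → |·| ≈ 1.4142, ∠ ≈ 45.00°
pole (1 + j1·0.05) = 1 + j0.05 → |·| ≈ 1.0012, ∠ ≈ 2.86°
pole (1 + j1·0.025) = 1 + j0.025 → |·| ≈ 1.0003, ∠ ≈ 1.43°
|L| = 10 · 1.0078 / (1.4142 · 1.0012 · 1.0003) ≈ 7.1156
Gain = 20 log₁₀(7.1156) ≈ 17.04 dB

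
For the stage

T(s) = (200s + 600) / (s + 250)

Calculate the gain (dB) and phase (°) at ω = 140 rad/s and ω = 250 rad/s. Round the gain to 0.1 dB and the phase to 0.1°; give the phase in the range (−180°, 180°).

Substitute s = j140:
Numerator: 200(j140) + 600 = 600 + j28000
Denominator: (j140) + 250 = 250 + j140
|N| = √(600² + 28000²) ≈ 28006, ∠N ≈ 88.77°
|D| = √(250² + 140²) ≈ 286.53, ∠D ≈ 29.25°
|T| = 28006 / 286.53 ≈ 97.742
Gain = 20 log₁₀(97.742) ≈ 39.80 dB
∠T = 88.77° − 29.25° = 59.52°

Substitute s = j250:
Numerator: 200(j250) + 600 = 600 + j50000
Denominator: (j250) + 250 = 250 + j250
|N| = √(600² + 50000²) ≈ 50004, ∠N ≈ 89.31°
|D| = √(250² + 250²) ≈ 353.55, ∠D ≈ 45.00°
|T| = 50004 / 353.55 ≈ 141.43
Gain = 20 log₁₀(141.43) ≈ 43.01 dB
∠T = 89.31° − 45.00° = 44.31°

ω = 140: 39.8 dB, 59.5°; ω = 250: 43.0 dB, 44.3°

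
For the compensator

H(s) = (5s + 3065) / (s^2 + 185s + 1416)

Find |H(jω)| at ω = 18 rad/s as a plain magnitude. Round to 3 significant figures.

0.875

Substitute s = j18:
Numerator: 5(j18) + 3065 = 3065 + j90
Denominator: (j18)^2 + 185(j18) + 1416 = 1092 + j3330
|N| = √(3065² + 90²) ≈ 3066.3, ∠N ≈ 1.68°
|D| = √(1092² + 3330²) ≈ 3504.5, ∠D ≈ 71.84°
|H| = 3066.3 / 3504.5 ≈ 0.87496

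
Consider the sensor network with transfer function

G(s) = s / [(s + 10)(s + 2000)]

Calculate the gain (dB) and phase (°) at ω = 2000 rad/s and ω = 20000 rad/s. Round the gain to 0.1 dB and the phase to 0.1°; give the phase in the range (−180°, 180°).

At s = jω = j2000:
zero at origin: s = j2000 → |·| = 2000, ∠ = 90.00°
pole (s+10): 10 + j2000 → |·| = √(10²+2000²) = √4000100 ≈ 2000, ∠ = arctan(2000/10) ≈ 89.71°
pole (s+2000): 2000 + j2000 → |·| = √(2000²+2000²) = √8000000 ≈ 2828.4, ∠ = arctan(2000/2000) ≈ 45.00°
|G| = 1 · 2000 / 5.6568e+06 ≈ 0.00035356
Gain = 20 log₁₀(0.00035356) ≈ -69.03 dB
∠G = 90.00° − 134.71° = -44.71°

At s = jω = j20000:
zero at origin: s = j20000 → |·| = 20000, ∠ = 90.00°
pole (s+10): 10 + j20000 → |·| = √(10²+20000²) = √400000100 ≈ 20000, ∠ = arctan(20000/10) ≈ 89.97°
pole (s+2000): 2000 + j20000 → |·| = √(2000²+20000²) = √404000000 ≈ 20100, ∠ = arctan(20000/2000) ≈ 84.29°
|G| = 1 · 20000 / 4.02e+08 ≈ 4.9751e-05
Gain = 20 log₁₀(4.9751e-05) ≈ -86.06 dB
∠G = 90.00° − 174.26° = -84.26°

ω = 2000: -69.0 dB, -44.7°; ω = 20000: -86.1 dB, -84.3°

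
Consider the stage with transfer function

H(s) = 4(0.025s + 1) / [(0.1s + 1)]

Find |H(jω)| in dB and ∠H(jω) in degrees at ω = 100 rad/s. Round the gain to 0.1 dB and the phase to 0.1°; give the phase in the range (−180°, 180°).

At ω = 100 rad/s:
zero (1 + j100·0.025) = 1 + j2.5 → |·| ≈ 2.6926, ∠ ≈ 68.20°
pole (1 + j100·0.1) = 1 + j10 → |·| ≈ 10.05, ∠ ≈ 84.29°
|H| = 4 · 2.6926 / (10.05) ≈ 1.0717
Gain = 20 log₁₀(1.0717) ≈ 0.60 dB
∠H = (68.20°) − (84.29°) = -16.09°

0.6 dB, -16.1°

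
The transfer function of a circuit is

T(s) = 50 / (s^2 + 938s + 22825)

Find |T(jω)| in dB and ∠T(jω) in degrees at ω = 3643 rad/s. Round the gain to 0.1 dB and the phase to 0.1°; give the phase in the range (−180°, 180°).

Substitute s = j3643:
Numerator: 50 = 50 + j0
Denominator: (j3643)^2 + 938(j3643) + 22825 = -13248624 + j3417134
|N| = √(50² + 0²) ≈ 50, ∠N ≈ 0.00°
|D| = √(13248624² + 3417134²) ≈ 1.3682e+07, ∠D ≈ 165.54°
|T| = 50 / 1.3682e+07 ≈ 3.6544e-06
Gain = 20 log₁₀(3.6544e-06) ≈ -108.74 dB
∠T = 0.00° − 165.54° = -165.54°

-108.7 dB, -165.5°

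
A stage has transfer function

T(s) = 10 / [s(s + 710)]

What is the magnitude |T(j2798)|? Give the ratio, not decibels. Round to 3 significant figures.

At s = jω = j2798:
pole (s+710): 710 + j2798 → |·| = √(710²+2798²) = √8332904 ≈ 2886.7, ∠ = arctan(2798/710) ≈ 75.76°
pole at origin: |s| = 2798, ∠ = 90.00° (in denominator)
|T| = 10 / 8.077e+06 ≈ 1.2381e-06

1.24e-06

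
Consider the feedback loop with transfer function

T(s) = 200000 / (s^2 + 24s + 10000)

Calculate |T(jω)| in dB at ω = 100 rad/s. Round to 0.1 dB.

At s = jω = j100:
quadratic: (j100)² + 24·j100 + 10000 = 0 + j2400 → |·| ≈ 2400, ∠ ≈ 90.00°
|T| = 200000 / 2400 ≈ 83.333
Gain = 20 log₁₀(83.333) ≈ 38.42 dB

38.4 dB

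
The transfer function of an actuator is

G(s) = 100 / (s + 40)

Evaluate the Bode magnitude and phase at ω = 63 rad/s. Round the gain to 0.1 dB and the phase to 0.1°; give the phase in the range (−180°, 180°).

2.5 dB, -57.6°

Substitute s = j63:
Numerator: 100 = 100 + j0
Denominator: (j63) + 40 = 40 + j63
|N| = √(100² + 0²) ≈ 100, ∠N ≈ 0.00°
|D| = √(40² + 63²) ≈ 74.626, ∠D ≈ 57.59°
|G| = 100 / 74.626 ≈ 1.34
Gain = 20 log₁₀(1.34) ≈ 2.54 dB
∠G = 0.00° − 57.59° = -57.59°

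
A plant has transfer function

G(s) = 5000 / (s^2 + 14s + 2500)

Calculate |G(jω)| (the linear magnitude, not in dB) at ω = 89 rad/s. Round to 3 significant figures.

At s = jω = j89:
quadratic: (j89)² + 14·j89 + 2500 = -5421 + j1246 → |·| ≈ 5562.4, ∠ ≈ 167.06°
|G| = 5000 / 5562.4 ≈ 0.89889

0.899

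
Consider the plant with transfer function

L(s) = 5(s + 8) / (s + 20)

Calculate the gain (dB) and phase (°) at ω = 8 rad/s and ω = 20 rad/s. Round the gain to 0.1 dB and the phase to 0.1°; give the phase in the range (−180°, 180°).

ω = 8: 8.4 dB, 23.2°; ω = 20: 11.6 dB, 23.2°

At s = jω = j8:
zero (s+8): 8 + j8 → |·| = √(8²+8²) = √128 ≈ 11.314, ∠ = arctan(8/8) ≈ 45.00°
pole (s+20): 20 + j8 → |·| = √(20²+8²) = √464 ≈ 21.541, ∠ = arctan(8/20) ≈ 21.80°
|L| = 5 · 11.314 / 21.541 ≈ 2.6262
Gain = 20 log₁₀(2.6262) ≈ 8.39 dB
∠L = 45.00° − 21.80° = 23.20°

At s = jω = j20:
zero (s+8): 8 + j20 → |·| = √(8²+20²) = √464 ≈ 21.541, ∠ = arctan(20/8) ≈ 68.20°
pole (s+20): 20 + j20 → |·| = √(20²+20²) = √800 ≈ 28.284, ∠ = arctan(20/20) ≈ 45.00°
|L| = 5 · 21.541 / 28.284 ≈ 3.808
Gain = 20 log₁₀(3.808) ≈ 11.61 dB
∠L = 68.20° − 45.00° = 23.20°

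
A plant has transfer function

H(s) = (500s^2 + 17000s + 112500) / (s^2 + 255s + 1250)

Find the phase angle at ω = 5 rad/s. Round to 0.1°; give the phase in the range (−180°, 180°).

Substitute s = j5:
Numerator: 500(j5)^2 + 17000(j5) + 112500 = 100000 + j85000
Denominator: (j5)^2 + 255(j5) + 1250 = 1225 + j1275
|N| = √(100000² + 85000²) ≈ 1.3124e+05, ∠N ≈ 40.36°
|D| = √(1225² + 1275²) ≈ 1768.1, ∠D ≈ 46.15°
∠H = 40.36° − 46.15° = -5.79°

-5.8°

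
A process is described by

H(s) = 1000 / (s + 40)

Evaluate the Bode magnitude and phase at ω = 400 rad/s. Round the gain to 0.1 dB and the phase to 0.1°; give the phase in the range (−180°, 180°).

At s = jω = j400:
pole (s+40): 40 + j400 → |·| = √(40²+400²) = √161600 ≈ 402, ∠ = arctan(400/40) ≈ 84.29°
|H| = 1000 / 402 ≈ 2.4876
Gain = 20 log₁₀(2.4876) ≈ 7.92 dB
∠H = 0.00° − 84.29° = -84.29°

7.9 dB, -84.3°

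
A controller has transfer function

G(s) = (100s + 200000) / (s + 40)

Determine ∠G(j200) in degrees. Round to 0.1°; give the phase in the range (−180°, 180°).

Substitute s = j200:
Numerator: 100(j200) + 200000 = 200000 + j20000
Denominator: (j200) + 40 = 40 + j200
|N| = √(200000² + 20000²) ≈ 2.01e+05, ∠N ≈ 5.71°
|D| = √(40² + 200²) ≈ 203.96, ∠D ≈ 78.69°
∠G = 5.71° − 78.69° = -72.98°

-73.0°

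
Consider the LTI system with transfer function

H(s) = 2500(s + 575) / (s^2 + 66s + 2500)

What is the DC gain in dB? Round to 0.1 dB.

55.2 dB

H(0) = 2500·575 / 2500 = 575
20 log₁₀(575) ≈ 55.19 dB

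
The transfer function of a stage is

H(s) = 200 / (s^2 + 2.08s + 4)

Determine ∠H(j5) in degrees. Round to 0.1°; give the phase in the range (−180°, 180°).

At s = jω = j5:
quadratic: (j5)² + 2.08·j5 + 4 = -21 + j10.4 → |·| ≈ 23.434, ∠ ≈ 153.65°
∠H = 0.00° − 153.65° = -153.65°

-153.7°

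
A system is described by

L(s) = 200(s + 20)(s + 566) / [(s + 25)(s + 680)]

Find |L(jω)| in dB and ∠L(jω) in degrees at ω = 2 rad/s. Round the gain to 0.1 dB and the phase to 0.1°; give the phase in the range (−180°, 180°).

42.5 dB, 1.2°

At s = jω = j2:
zero (s+20): 20 + j2 → |·| = √(20²+2²) = √404 ≈ 20.1, ∠ = arctan(2/20) ≈ 5.71°
zero (s+566): 566 + j2 → |·| = √(566²+2²) = √320360 ≈ 566, ∠ = arctan(2/566) ≈ 0.20°
pole (s+25): 25 + j2 → |·| = √(25²+2²) = √629 ≈ 25.08, ∠ = arctan(2/25) ≈ 4.57°
pole (s+680): 680 + j2 → |·| = √(680²+2²) = √462404 ≈ 680, ∠ = arctan(2/680) ≈ 0.17°
|L| = 200 · 11377 / 17054 ≈ 133.42
Gain = 20 log₁₀(133.42) ≈ 42.50 dB
∠L = 5.91° − 4.74° = 1.17°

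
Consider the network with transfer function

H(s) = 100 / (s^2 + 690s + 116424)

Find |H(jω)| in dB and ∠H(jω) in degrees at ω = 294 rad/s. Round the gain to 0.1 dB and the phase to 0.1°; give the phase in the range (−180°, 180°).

-66.2 dB, -81.6°

Substitute s = j294:
Numerator: 100 = 100 + j0
Denominator: (j294)^2 + 690(j294) + 116424 = 29988 + j202860
|N| = √(100² + 0²) ≈ 100, ∠N ≈ 0.00°
|D| = √(29988² + 202860²) ≈ 2.0506e+05, ∠D ≈ 81.59°
|H| = 100 / 2.0506e+05 ≈ 0.00048766
Gain = 20 log₁₀(0.00048766) ≈ -66.24 dB
∠H = 0.00° − 81.59° = -81.59°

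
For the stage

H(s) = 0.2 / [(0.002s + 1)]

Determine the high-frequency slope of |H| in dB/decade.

Each pole contributes −20 dB/decade at high frequency; each zero contributes +20 dB/decade.
Net: 0 zero(s) − 1 pole(s) → -20 dB/decade.

-20 dB/decade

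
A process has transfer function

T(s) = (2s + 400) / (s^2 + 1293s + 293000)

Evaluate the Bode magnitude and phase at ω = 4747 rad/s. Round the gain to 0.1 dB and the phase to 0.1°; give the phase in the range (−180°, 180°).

-67.7 dB, -77.0°

Substitute s = j4747:
Numerator: 2(j4747) + 400 = 400 + j9494
Denominator: (j4747)^2 + 1293(j4747) + 293000 = -22241009 + j6137871
|N| = √(400² + 9494²) ≈ 9502.4, ∠N ≈ 87.59°
|D| = √(22241009² + 6137871²) ≈ 2.3072e+07, ∠D ≈ 164.57°
|T| = 9502.4 / 2.3072e+07 ≈ 0.00041186
Gain = 20 log₁₀(0.00041186) ≈ -67.71 dB
∠T = 87.59° − 164.57° = -76.98°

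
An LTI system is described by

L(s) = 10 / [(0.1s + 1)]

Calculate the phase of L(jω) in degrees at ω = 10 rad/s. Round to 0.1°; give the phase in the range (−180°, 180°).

-45.0°

At ω = 10 rad/s:
pole (1 + j10·0.1) = 1 + j1 → |·| ≈ 1.4142, ∠ ≈ 45.00°
∠L = (0°) − (45.00°) = -45.00°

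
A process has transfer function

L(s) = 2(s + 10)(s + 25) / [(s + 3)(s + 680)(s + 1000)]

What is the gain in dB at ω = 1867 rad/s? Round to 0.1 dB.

At s = jω = j1867:
zero (s+10): 10 + j1867 → |·| = √(10²+1867²) = √3485789 ≈ 1867, ∠ = arctan(1867/10) ≈ 89.69°
zero (s+25): 25 + j1867 → |·| = √(25²+1867²) = √3486314 ≈ 1867.2, ∠ = arctan(1867/25) ≈ 89.23°
pole (s+3): 3 + j1867 → |·| = √(3²+1867²) = √3485698 ≈ 1867, ∠ = arctan(1867/3) ≈ 89.91°
pole (s+680): 680 + j1867 → |·| = √(680²+1867²) = √3948089 ≈ 1987, ∠ = arctan(1867/680) ≈ 69.99°
pole (s+1000): 1000 + j1867 → |·| = √(1000²+1867²) = √4485689 ≈ 2117.9, ∠ = arctan(1867/1000) ≈ 61.83°
|L| = 2 · 3.4861e+06 / 7.8568e+09 ≈ 0.00088741
Gain = 20 log₁₀(0.00088741) ≈ -61.04 dB

-61.0 dB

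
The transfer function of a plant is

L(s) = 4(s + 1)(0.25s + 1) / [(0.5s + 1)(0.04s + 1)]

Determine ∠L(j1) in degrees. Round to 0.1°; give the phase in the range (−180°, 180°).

At ω = 1 rad/s:
zero (1 + j1·1) = 1 + j1 → |·| ≈ 1.4142, ∠ ≈ 45.00°
zero (1 + j1·0.25) = 1 + j0.25 → |·| ≈ 1.0308, ∠ ≈ 14.04°
pole (1 + j1·0.5) = 1 + j0.5 → |·| ≈ 1.118, ∠ ≈ 26.57°
pole (1 + j1·0.04) = 1 + j0.04 → |·| ≈ 1.0008, ∠ ≈ 2.29°
∠L = (45.00° + 14.04°) − (26.57° + 2.29°) = 30.18°

30.2°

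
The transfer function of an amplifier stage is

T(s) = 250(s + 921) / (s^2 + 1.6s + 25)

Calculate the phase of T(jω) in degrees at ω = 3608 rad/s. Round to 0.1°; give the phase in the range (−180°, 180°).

-104.3°

At s = jω = j3608:
zero (s+921): 921 + j3608 → |·| = √(921²+3608²) = √13865905 ≈ 3723.7, ∠ = arctan(3608/921) ≈ 75.68°
quadratic: (j3608)² + 1.6·j3608 + 25 = -13017639 + j5772.8 → |·| ≈ 1.3018e+07, ∠ ≈ 179.97°
∠T = 75.68° − 179.97° = -104.29°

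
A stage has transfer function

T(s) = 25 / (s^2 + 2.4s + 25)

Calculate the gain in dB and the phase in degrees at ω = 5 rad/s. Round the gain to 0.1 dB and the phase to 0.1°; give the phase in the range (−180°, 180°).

At s = jω = j5:
quadratic: (j5)² + 2.4·j5 + 25 = 0 + j12 → |·| ≈ 12, ∠ ≈ 90.00°
|T| = 25 / 12 ≈ 2.0833
Gain = 20 log₁₀(2.0833) ≈ 6.38 dB
∠T = 0.00° − 90.00° = -90.00°

6.4 dB, -90.0°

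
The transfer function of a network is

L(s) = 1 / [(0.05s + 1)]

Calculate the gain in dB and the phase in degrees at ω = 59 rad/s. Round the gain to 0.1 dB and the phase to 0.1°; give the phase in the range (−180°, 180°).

At ω = 59 rad/s:
pole (1 + j59·0.05) = 1 + j2.95 → |·| ≈ 3.1149, ∠ ≈ 71.27°
|L| = 1 · 1 / (3.1149) ≈ 0.32104
Gain = 20 log₁₀(0.32104) ≈ -9.87 dB
∠L = (0°) − (71.27°) = -71.27°

-9.9 dB, -71.3°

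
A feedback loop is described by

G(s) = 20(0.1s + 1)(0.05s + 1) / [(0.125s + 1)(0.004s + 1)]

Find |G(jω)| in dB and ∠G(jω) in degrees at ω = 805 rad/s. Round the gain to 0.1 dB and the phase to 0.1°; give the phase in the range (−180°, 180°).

45.6 dB, 15.7°

At ω = 805 rad/s:
zero (1 + j805·0.1) = 1 + j80.5 → |·| ≈ 80.506, ∠ ≈ 89.29°
zero (1 + j805·0.05) = 1 + j40.25 → |·| ≈ 40.262, ∠ ≈ 88.58°
pole (1 + j805·0.125) = 1 + j100.625 → |·| ≈ 100.63, ∠ ≈ 89.43°
pole (1 + j805·0.004) = 1 + j3.22 → |·| ≈ 3.3717, ∠ ≈ 72.75°
|G| = 20 · 80.506 · 40.262 / (100.63 · 3.3717) ≈ 191.06
Gain = 20 log₁₀(191.06) ≈ 45.62 dB
∠G = (89.29° + 88.58°) − (89.43° + 72.75°) = 15.69°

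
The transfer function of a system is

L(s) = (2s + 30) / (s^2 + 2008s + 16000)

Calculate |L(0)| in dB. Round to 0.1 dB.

L(0) = 30 / 16000 = 0.001875
20 log₁₀(0.001875) ≈ -54.54 dB

-54.5 dB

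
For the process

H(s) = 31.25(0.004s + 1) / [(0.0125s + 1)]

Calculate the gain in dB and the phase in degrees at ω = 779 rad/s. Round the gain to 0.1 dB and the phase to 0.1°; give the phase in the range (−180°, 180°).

20.4 dB, -11.9°

At ω = 779 rad/s:
zero (1 + j779·0.004) = 1 + j3.116 → |·| ≈ 3.2725, ∠ ≈ 72.21°
pole (1 + j779·0.0125) = 1 + j9.7375 → |·| ≈ 9.7887, ∠ ≈ 84.14°
|H| = 31.25 · 3.2725 / (9.7887) ≈ 10.447
Gain = 20 log₁₀(10.447) ≈ 20.38 dB
∠H = (72.21°) − (84.14°) = -11.93°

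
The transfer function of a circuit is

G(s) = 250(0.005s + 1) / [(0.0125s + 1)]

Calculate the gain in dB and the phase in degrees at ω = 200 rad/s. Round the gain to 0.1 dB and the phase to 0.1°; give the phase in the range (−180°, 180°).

42.4 dB, -23.2°

At ω = 200 rad/s:
zero (1 + j200·0.005) = 1 + j1 → |·| ≈ 1.4142, ∠ ≈ 45.00°
pole (1 + j200·0.0125) = 1 + j2.5 → |·| ≈ 2.6926, ∠ ≈ 68.20°
|G| = 250 · 1.4142 / (2.6926) ≈ 131.3
Gain = 20 log₁₀(131.3) ≈ 42.37 dB
∠G = (45.00°) − (68.20°) = -23.20°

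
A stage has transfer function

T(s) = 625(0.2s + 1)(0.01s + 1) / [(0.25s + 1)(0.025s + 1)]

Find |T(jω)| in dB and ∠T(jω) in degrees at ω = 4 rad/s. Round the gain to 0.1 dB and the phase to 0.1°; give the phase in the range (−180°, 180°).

55.0 dB, -9.8°

At ω = 4 rad/s:
zero (1 + j4·0.2) = 1 + j0.8 → |·| ≈ 1.2806, ∠ ≈ 38.66°
zero (1 + j4·0.01) = 1 + j0.04 → |·| ≈ 1.0008, ∠ ≈ 2.29°
pole (1 + j4·0.25) = 1 + j1 → |·| ≈ 1.4142, ∠ ≈ 45.00°
pole (1 + j4·0.025) = 1 + j0.1 → |·| ≈ 1.005, ∠ ≈ 5.71°
|T| = 625 · 1.2806 · 1.0008 / (1.4142 · 1.005) ≈ 563.59
Gain = 20 log₁₀(563.59) ≈ 55.02 dB
∠T = (38.66° + 2.29°) − (45.00° + 5.71°) = -9.76°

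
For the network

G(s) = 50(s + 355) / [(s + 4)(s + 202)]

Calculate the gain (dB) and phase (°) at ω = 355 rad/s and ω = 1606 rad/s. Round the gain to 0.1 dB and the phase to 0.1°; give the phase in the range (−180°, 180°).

At s = jω = j355:
zero (s+355): 355 + j355 → |·| = √(355²+355²) = √252050 ≈ 502.05, ∠ = arctan(355/355) ≈ 45.00°
pole (s+4): 4 + j355 → |·| = √(4²+355²) = √126041 ≈ 355.02, ∠ = arctan(355/4) ≈ 89.35°
pole (s+202): 202 + j355 → |·| = √(202²+355²) = √166829 ≈ 408.45, ∠ = arctan(355/202) ≈ 60.36°
|G| = 50 · 502.05 / 1.4501e+05 ≈ 0.17311
Gain = 20 log₁₀(0.17311) ≈ -15.23 dB
∠G = 45.00° − 149.71° = -104.71°

At s = jω = j1606:
zero (s+355): 355 + j1606 → |·| = √(355²+1606²) = √2705261 ≈ 1644.8, ∠ = arctan(1606/355) ≈ 77.54°
pole (s+4): 4 + j1606 → |·| = √(4²+1606²) = √2579252 ≈ 1606, ∠ = arctan(1606/4) ≈ 89.86°
pole (s+202): 202 + j1606 → |·| = √(202²+1606²) = √2620040 ≈ 1618.7, ∠ = arctan(1606/202) ≈ 82.83°
|G| = 50 · 1644.8 / 2.5996e+06 ≈ 0.031636
Gain = 20 log₁₀(0.031636) ≈ -30.00 dB
∠G = 77.54° − 172.69° = -95.15°

ω = 355: -15.2 dB, -104.7°; ω = 1606: -30.0 dB, -95.2°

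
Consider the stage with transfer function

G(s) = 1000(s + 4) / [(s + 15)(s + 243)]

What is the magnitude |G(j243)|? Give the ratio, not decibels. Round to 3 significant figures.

2.90

At s = jω = j243:
zero (s+4): 4 + j243 → |·| = √(4²+243²) = √59065 ≈ 243.03, ∠ = arctan(243/4) ≈ 89.06°
pole (s+15): 15 + j243 → |·| = √(15²+243²) = √59274 ≈ 243.46, ∠ = arctan(243/15) ≈ 86.47°
pole (s+243): 243 + j243 → |·| = √(243²+243²) = √118098 ≈ 343.65, ∠ = arctan(243/243) ≈ 45.00°
|G| = 1000 · 243.03 / 83665 ≈ 2.9048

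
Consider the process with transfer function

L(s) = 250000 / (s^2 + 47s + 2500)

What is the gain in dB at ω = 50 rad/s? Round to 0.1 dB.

At s = jω = j50:
quadratic: (j50)² + 47·j50 + 2500 = 0 + j2350 → |·| ≈ 2350, ∠ ≈ 90.00°
|L| = 250000 / 2350 ≈ 106.38
Gain = 20 log₁₀(106.38) ≈ 40.54 dB

40.5 dB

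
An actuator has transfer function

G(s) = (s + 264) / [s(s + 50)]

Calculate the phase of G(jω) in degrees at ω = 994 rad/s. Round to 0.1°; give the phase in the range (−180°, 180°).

At s = jω = j994:
zero (s+264): 264 + j994 → |·| = √(264²+994²) = √1057732 ≈ 1028.5, ∠ = arctan(994/264) ≈ 75.13°
pole (s+50): 50 + j994 → |·| = √(50²+994²) = √990536 ≈ 995.26, ∠ = arctan(994/50) ≈ 87.12°
pole at origin: |s| = 994, ∠ = 90.00° (in denominator)
∠G = 75.13° − 177.12° = -101.99°

-102.0°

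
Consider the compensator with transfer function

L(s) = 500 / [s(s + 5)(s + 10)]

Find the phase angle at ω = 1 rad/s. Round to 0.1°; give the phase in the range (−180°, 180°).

-107.0°

At s = jω = j1:
pole (s+5): 5 + j1 → |·| = √(5²+1²) = √26 ≈ 5.099, ∠ = arctan(1/5) ≈ 11.31°
pole (s+10): 10 + j1 → |·| = √(10²+1²) = √101 ≈ 10.05, ∠ = arctan(1/10) ≈ 5.71°
pole at origin: |s| = 1, ∠ = 90.00° (in denominator)
∠L = 0.00° − 107.02° = -107.02°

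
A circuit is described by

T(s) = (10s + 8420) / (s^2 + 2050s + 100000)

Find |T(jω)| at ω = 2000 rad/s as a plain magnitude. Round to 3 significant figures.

0.00383

Substitute s = j2000:
Numerator: 10(j2000) + 8420 = 8420 + j20000
Denominator: (j2000)^2 + 2050(j2000) + 100000 = -3900000 + j4100000
|N| = √(8420² + 20000²) ≈ 21700, ∠N ≈ 67.17°
|D| = √(3900000² + 4100000²) ≈ 5.6586e+06, ∠D ≈ 133.57°
|T| = 21700 / 5.6586e+06 ≈ 0.0038349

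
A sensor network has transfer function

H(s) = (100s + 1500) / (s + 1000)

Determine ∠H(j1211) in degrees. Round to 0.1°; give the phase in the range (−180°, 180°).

38.8°

Substitute s = j1211:
Numerator: 100(j1211) + 1500 = 1500 + j121100
Denominator: (j1211) + 1000 = 1000 + j1211
|N| = √(1500² + 121100²) ≈ 1.2111e+05, ∠N ≈ 89.29°
|D| = √(1000² + 1211²) ≈ 1570.5, ∠D ≈ 50.45°
∠H = 89.29° − 50.45° = 38.84°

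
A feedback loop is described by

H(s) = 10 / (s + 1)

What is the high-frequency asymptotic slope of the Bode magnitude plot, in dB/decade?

Each pole contributes −20 dB/decade at high frequency; each zero contributes +20 dB/decade.
Net: 0 zero(s) − 1 pole(s) → -20 dB/decade.

-20 dB/decade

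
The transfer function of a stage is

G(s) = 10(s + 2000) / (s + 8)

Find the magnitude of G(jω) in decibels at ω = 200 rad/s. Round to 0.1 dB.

40.0 dB

At s = jω = j200:
zero (s+2000): 2000 + j200 → |·| = √(2000²+200²) = √4040000 ≈ 2010, ∠ = arctan(200/2000) ≈ 5.71°
pole (s+8): 8 + j200 → |·| = √(8²+200²) = √40064 ≈ 200.16, ∠ = arctan(200/8) ≈ 87.71°
|G| = 10 · 2010 / 200.16 ≈ 100.42
Gain = 20 log₁₀(100.42) ≈ 40.04 dB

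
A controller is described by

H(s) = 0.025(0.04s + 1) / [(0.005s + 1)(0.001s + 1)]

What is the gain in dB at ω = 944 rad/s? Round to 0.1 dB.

-16.9 dB

At ω = 944 rad/s:
zero (1 + j944·0.04) = 1 + j37.76 → |·| ≈ 37.773, ∠ ≈ 88.48°
pole (1 + j944·0.005) = 1 + j4.72 → |·| ≈ 4.8248, ∠ ≈ 78.04°
pole (1 + j944·0.001) = 1 + j0.944 → |·| ≈ 1.3752, ∠ ≈ 43.35°
|H| = 0.025 · 37.773 / (4.8248 · 1.3752) ≈ 0.14232
Gain = 20 log₁₀(0.14232) ≈ -16.93 dB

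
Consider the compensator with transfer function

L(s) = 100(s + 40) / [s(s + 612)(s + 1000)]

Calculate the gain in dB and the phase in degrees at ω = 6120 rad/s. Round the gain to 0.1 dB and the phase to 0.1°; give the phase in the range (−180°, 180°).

At s = jω = j6120:
zero (s+40): 40 + j6120 → |·| = √(40²+6120²) = √37456000 ≈ 6120.1, ∠ = arctan(6120/40) ≈ 89.63°
pole (s+612): 612 + j6120 → |·| = √(612²+6120²) = √37828944 ≈ 6150.5, ∠ = arctan(6120/612) ≈ 84.29°
pole (s+1000): 1000 + j6120 → |·| = √(1000²+6120²) = √38454400 ≈ 6201.2, ∠ = arctan(6120/1000) ≈ 80.72°
pole at origin: |s| = 6120, ∠ = 90.00° (in denominator)
|L| = 100 · 6120.1 / 2.3342e+11 ≈ 2.6219e-06
Gain = 20 log₁₀(2.6219e-06) ≈ -111.63 dB
∠L = 89.63° − 255.01° = -165.38°

-111.6 dB, -165.4°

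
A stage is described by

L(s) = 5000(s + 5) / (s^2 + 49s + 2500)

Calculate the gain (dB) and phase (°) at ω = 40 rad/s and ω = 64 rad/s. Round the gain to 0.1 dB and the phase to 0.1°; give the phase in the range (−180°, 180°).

ω = 40: 39.4 dB, 17.5°; ω = 64: 39.2 dB, -31.4°

At s = jω = j40:
zero (s+5): 5 + j40 → |·| = √(5²+40²) = √1625 ≈ 40.311, ∠ = arctan(40/5) ≈ 82.87°
quadratic: (j40)² + 49·j40 + 2500 = 900 + j1960 → |·| ≈ 2156.8, ∠ ≈ 65.34°
|L| = 5000 · 40.311 / 2156.8 ≈ 93.451
Gain = 20 log₁₀(93.451) ≈ 39.41 dB
∠L = 82.87° − 65.34° = 17.53°

At s = jω = j64:
zero (s+5): 5 + j64 → |·| = √(5²+64²) = √4121 ≈ 64.195, ∠ = arctan(64/5) ≈ 85.53°
quadratic: (j64)² + 49·j64 + 2500 = -1596 + j3136 → |·| ≈ 3518.8, ∠ ≈ 116.97°
|L| = 5000 · 64.195 / 3518.8 ≈ 91.217
Gain = 20 log₁₀(91.217) ≈ 39.20 dB
∠L = 85.53° − 116.97° = -31.44°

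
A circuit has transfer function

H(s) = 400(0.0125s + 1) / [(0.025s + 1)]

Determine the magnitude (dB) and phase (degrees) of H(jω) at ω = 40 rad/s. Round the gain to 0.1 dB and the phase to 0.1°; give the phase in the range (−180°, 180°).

At ω = 40 rad/s:
zero (1 + j40·0.0125) = 1 + j0.5 → |·| ≈ 1.118, ∠ ≈ 26.57°
pole (1 + j40·0.025) = 1 + j1 → |·| ≈ 1.4142, ∠ ≈ 45.00°
|H| = 400 · 1.118 / (1.4142) ≈ 316.22
Gain = 20 log₁₀(316.22) ≈ 50.00 dB
∠H = (26.57°) − (45.00°) = -18.43°

50.0 dB, -18.4°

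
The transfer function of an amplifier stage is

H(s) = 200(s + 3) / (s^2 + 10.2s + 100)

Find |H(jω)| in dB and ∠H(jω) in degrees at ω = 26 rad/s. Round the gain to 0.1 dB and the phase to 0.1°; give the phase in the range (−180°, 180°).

18.3 dB, -71.9°

At s = jω = j26:
zero (s+3): 3 + j26 → |·| = √(3²+26²) = √685 ≈ 26.173, ∠ = arctan(26/3) ≈ 83.42°
quadratic: (j26)² + 10.2·j26 + 100 = -576 + j265.2 → |·| ≈ 634.12, ∠ ≈ 155.28°
|H| = 200 · 26.173 / 634.12 ≈ 8.2549
Gain = 20 log₁₀(8.2549) ≈ 18.33 dB
∠H = 83.42° − 155.28° = -71.86°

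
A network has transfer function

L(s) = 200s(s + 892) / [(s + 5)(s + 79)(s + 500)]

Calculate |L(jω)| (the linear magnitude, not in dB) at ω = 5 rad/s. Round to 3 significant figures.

3.19

At s = jω = j5:
zero (s+892): 892 + j5 → |·| = √(892²+5²) = √795689 ≈ 892.01, ∠ = arctan(5/892) ≈ 0.32°
zero at origin: s = j5 → |·| = 5, ∠ = 90.00°
pole (s+5): 5 + j5 → |·| = √(5²+5²) = √50 ≈ 7.0711, ∠ = arctan(5/5) ≈ 45.00°
pole (s+79): 79 + j5 → |·| = √(79²+5²) = √6266 ≈ 79.158, ∠ = arctan(5/79) ≈ 3.62°
pole (s+500): 500 + j5 → |·| = √(500²+5²) = √250025 ≈ 500.02, ∠ = arctan(5/500) ≈ 0.57°
|L| = 200 · 4460.1 / 2.7988e+05 ≈ 3.1872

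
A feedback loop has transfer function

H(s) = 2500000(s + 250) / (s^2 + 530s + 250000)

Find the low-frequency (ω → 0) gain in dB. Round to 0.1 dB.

68.0 dB

H(0) = 2500000·250 / 250000 = 2500
20 log₁₀(2500) ≈ 67.96 dB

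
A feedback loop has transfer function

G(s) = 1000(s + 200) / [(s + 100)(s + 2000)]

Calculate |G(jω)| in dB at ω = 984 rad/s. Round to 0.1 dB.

At s = jω = j984:
zero (s+200): 200 + j984 → |·| = √(200²+984²) = √1008256 ≈ 1004.1, ∠ = arctan(984/200) ≈ 78.51°
pole (s+100): 100 + j984 → |·| = √(100²+984²) = √978256 ≈ 989.07, ∠ = arctan(984/100) ≈ 84.20°
pole (s+2000): 2000 + j984 → |·| = √(2000²+984²) = √4968256 ≈ 2229, ∠ = arctan(984/2000) ≈ 26.20°
|G| = 1000 · 1004.1 / 2.2046e+06 ≈ 0.45546
Gain = 20 log₁₀(0.45546) ≈ -6.83 dB

-6.8 dB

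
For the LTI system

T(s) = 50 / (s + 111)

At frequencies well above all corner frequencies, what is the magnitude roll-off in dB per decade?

-20 dB/decade

Each pole contributes −20 dB/decade at high frequency; each zero contributes +20 dB/decade.
Net: 0 zero(s) − 1 pole(s) → -20 dB/decade.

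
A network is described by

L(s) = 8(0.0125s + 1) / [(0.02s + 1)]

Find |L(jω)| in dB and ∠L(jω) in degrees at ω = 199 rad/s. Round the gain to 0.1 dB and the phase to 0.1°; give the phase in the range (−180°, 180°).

14.4 dB, -7.8°

At ω = 199 rad/s:
zero (1 + j199·0.0125) = 1 + j2.4875 → |·| ≈ 2.681, ∠ ≈ 68.10°
pole (1 + j199·0.02) = 1 + j3.98 → |·| ≈ 4.1037, ∠ ≈ 75.90°
|L| = 8 · 2.681 / (4.1037) ≈ 5.2265
Gain = 20 log₁₀(5.2265) ≈ 14.36 dB
∠L = (68.10°) − (75.90°) = -7.80°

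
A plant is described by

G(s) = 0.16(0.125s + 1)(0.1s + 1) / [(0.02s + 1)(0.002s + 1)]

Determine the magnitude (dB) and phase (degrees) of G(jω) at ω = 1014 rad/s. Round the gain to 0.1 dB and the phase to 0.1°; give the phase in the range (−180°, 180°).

33.0 dB, 28.1°

At ω = 1014 rad/s:
zero (1 + j1014·0.125) = 1 + j126.75 → |·| ≈ 126.75, ∠ ≈ 89.55°
zero (1 + j1014·0.1) = 1 + j101.4 → |·| ≈ 101.4, ∠ ≈ 89.43°
pole (1 + j1014·0.02) = 1 + j20.28 → |·| ≈ 20.305, ∠ ≈ 87.18°
pole (1 + j1014·0.002) = 1 + j2.028 → |·| ≈ 2.2611, ∠ ≈ 63.75°
|G| = 0.16 · 126.75 · 101.4 / (20.305 · 2.2611) ≈ 44.79
Gain = 20 log₁₀(44.79) ≈ 33.02 dB
∠G = (89.55° + 89.43°) − (87.18° + 63.75°) = 28.05°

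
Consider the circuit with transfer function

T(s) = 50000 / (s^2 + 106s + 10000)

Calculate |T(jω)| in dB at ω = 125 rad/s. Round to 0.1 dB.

10.8 dB

At s = jω = j125:
quadratic: (j125)² + 106·j125 + 10000 = -5625 + j13250 → |·| ≈ 14395, ∠ ≈ 113.00°
|T| = 50000 / 14395 ≈ 3.4734
Gain = 20 log₁₀(3.4734) ≈ 10.82 dB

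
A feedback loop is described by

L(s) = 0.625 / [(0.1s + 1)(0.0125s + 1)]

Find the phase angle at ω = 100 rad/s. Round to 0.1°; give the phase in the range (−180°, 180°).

At ω = 100 rad/s:
pole (1 + j100·0.1) = 1 + j10 → |·| ≈ 10.05, ∠ ≈ 84.29°
pole (1 + j100·0.0125) = 1 + j1.25 → |·| ≈ 1.6008, ∠ ≈ 51.34°
∠L = (0°) − (84.29° + 51.34°) = -135.63°

-135.6°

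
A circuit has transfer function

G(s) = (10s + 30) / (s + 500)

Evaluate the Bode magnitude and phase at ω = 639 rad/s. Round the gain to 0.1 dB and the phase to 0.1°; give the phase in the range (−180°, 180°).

Substitute s = j639:
Numerator: 10(j639) + 30 = 30 + j6390
Denominator: (j639) + 500 = 500 + j639
|N| = √(30² + 6390²) ≈ 6390.1, ∠N ≈ 89.73°
|D| = √(500² + 639²) ≈ 811.37, ∠D ≈ 51.96°
|G| = 6390.1 / 811.37 ≈ 7.8757
Gain = 20 log₁₀(7.8757) ≈ 17.93 dB
∠G = 89.73° − 51.96° = 37.77°

17.9 dB, 37.8°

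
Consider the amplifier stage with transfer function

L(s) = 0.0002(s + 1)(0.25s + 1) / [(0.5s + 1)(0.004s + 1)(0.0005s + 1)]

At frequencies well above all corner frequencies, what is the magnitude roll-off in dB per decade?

Each pole contributes −20 dB/decade at high frequency; each zero contributes +20 dB/decade.
Net: 2 zero(s) − 3 pole(s) → -20 dB/decade.

-20 dB/decade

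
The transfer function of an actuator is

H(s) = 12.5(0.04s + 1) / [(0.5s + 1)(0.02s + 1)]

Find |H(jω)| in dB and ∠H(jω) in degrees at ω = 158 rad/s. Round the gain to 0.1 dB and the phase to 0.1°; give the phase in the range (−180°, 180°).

-10.3 dB, -80.7°

At ω = 158 rad/s:
zero (1 + j158·0.04) = 1 + j6.32 → |·| ≈ 6.3986, ∠ ≈ 81.01°
pole (1 + j158·0.5) = 1 + j79 → |·| ≈ 79.006, ∠ ≈ 89.27°
pole (1 + j158·0.02) = 1 + j3.16 → |·| ≈ 3.3145, ∠ ≈ 72.44°
|H| = 12.5 · 6.3986 / (79.006 · 3.3145) ≈ 0.30543
Gain = 20 log₁₀(0.30543) ≈ -10.30 dB
∠H = (81.01°) − (89.27° + 72.44°) = -80.70°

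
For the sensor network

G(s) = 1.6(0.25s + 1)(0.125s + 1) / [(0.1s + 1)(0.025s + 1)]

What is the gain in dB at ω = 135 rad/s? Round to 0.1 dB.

At ω = 135 rad/s:
zero (1 + j135·0.25) = 1 + j33.75 → |·| ≈ 33.765, ∠ ≈ 88.30°
zero (1 + j135·0.125) = 1 + j16.875 → |·| ≈ 16.905, ∠ ≈ 86.61°
pole (1 + j135·0.1) = 1 + j13.5 → |·| ≈ 13.537, ∠ ≈ 85.76°
pole (1 + j135·0.025) = 1 + j3.375 → |·| ≈ 3.52, ∠ ≈ 73.50°
|G| = 1.6 · 33.765 · 16.905 / (13.537 · 3.52) ≈ 19.166
Gain = 20 log₁₀(19.166) ≈ 25.65 dB

25.7 dB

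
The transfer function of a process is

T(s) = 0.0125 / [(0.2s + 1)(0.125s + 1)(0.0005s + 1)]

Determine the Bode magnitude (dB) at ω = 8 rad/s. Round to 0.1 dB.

At ω = 8 rad/s:
pole (1 + j8·0.2) = 1 + j1.6 → |·| ≈ 1.8868, ∠ ≈ 57.99°
pole (1 + j8·0.125) = 1 + j1 → |·| ≈ 1.4142, ∠ ≈ 45.00°
pole (1 + j8·0.0005) = 1 + j0.004 → |·| ≈ 1, ∠ ≈ 0.23°
|T| = 0.0125 · 1 / (1.8868 · 1.4142 · 1) ≈ 0.0046846
Gain = 20 log₁₀(0.0046846) ≈ -46.59 dB

-46.6 dB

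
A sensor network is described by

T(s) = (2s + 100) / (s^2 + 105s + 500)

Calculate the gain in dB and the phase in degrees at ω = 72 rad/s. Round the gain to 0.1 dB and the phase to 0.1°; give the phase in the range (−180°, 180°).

Substitute s = j72:
Numerator: 2(j72) + 100 = 100 + j144
Denominator: (j72)^2 + 105(j72) + 500 = -4684 + j7560
|N| = √(100² + 144²) ≈ 175.32, ∠N ≈ 55.22°
|D| = √(4684² + 7560²) ≈ 8893.5, ∠D ≈ 121.78°
|T| = 175.32 / 8893.5 ≈ 0.019713
Gain = 20 log₁₀(0.019713) ≈ -34.10 dB
∠T = 55.22° − 121.78° = -66.56°

-34.1 dB, -66.6°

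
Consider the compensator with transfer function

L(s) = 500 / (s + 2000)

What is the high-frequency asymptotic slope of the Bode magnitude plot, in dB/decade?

Each pole contributes −20 dB/decade at high frequency; each zero contributes +20 dB/decade.
Net: 0 zero(s) − 1 pole(s) → -20 dB/decade.

-20 dB/decade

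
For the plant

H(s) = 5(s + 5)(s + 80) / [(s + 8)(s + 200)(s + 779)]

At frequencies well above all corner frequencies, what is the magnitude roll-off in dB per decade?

-20 dB/decade

Each pole contributes −20 dB/decade at high frequency; each zero contributes +20 dB/decade.
Net: 2 zero(s) − 3 pole(s) → -20 dB/decade.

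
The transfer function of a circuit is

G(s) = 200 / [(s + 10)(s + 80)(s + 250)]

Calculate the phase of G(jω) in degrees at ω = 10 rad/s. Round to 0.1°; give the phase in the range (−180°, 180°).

At s = jω = j10:
pole (s+10): 10 + j10 → |·| = √(10²+10²) = √200 ≈ 14.142, ∠ = arctan(10/10) ≈ 45.00°
pole (s+80): 80 + j10 → |·| = √(80²+10²) = √6500 ≈ 80.623, ∠ = arctan(10/80) ≈ 7.13°
pole (s+250): 250 + j10 → |·| = √(250²+10²) = √62600 ≈ 250.2, ∠ = arctan(10/250) ≈ 2.29°
∠G = 0.00° − 54.42° = -54.42°

-54.4°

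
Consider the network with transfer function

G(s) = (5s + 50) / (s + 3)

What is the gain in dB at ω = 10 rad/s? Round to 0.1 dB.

Substitute s = j10:
Numerator: 5(j10) + 50 = 50 + j50
Denominator: (j10) + 3 = 3 + j10
|N| = √(50² + 50²) ≈ 70.711, ∠N ≈ 45.00°
|D| = √(3² + 10²) ≈ 10.44, ∠D ≈ 73.30°
|G| = 70.711 / 10.44 ≈ 6.7731
Gain = 20 log₁₀(6.7731) ≈ 16.62 dB

16.6 dB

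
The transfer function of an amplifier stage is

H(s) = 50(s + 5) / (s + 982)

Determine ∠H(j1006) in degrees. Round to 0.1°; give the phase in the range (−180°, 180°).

At s = jω = j1006:
zero (s+5): 5 + j1006 → |·| = √(5²+1006²) = √1012061 ≈ 1006, ∠ = arctan(1006/5) ≈ 89.72°
pole (s+982): 982 + j1006 → |·| = √(982²+1006²) = √1976360 ≈ 1405.8, ∠ = arctan(1006/982) ≈ 45.69°
∠H = 89.72° − 45.69° = 44.03°

44.0°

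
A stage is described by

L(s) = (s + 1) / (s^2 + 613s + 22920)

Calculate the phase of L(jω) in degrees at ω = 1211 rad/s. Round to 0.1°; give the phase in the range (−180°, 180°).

Substitute s = j1211:
Numerator: (j1211) + 1 = 1 + j1211
Denominator: (j1211)^2 + 613(j1211) + 22920 = -1443601 + j742343
|N| = √(1² + 1211²) ≈ 1211, ∠N ≈ 89.95°
|D| = √(1443601² + 742343²) ≈ 1.6233e+06, ∠D ≈ 152.79°
∠L = 89.95° − 152.79° = -62.84°

-62.8°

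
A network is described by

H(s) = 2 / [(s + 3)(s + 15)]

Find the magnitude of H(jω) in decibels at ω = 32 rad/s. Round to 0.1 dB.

-55.1 dB

At s = jω = j32:
pole (s+3): 3 + j32 → |·| = √(3²+32²) = √1033 ≈ 32.14, ∠ = arctan(32/3) ≈ 84.64°
pole (s+15): 15 + j32 → |·| = √(15²+32²) = √1249 ≈ 35.341, ∠ = arctan(32/15) ≈ 64.89°
|H| = 2 / 1135.9 ≈ 0.0017607
Gain = 20 log₁₀(0.0017607) ≈ -55.09 dB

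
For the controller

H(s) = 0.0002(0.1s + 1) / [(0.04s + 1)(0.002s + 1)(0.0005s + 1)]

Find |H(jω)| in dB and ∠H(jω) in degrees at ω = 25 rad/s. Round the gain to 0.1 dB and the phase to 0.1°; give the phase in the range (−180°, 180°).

At ω = 25 rad/s:
zero (1 + j25·0.1) = 1 + j2.5 → |·| ≈ 2.6926, ∠ ≈ 68.20°
pole (1 + j25·0.04) = 1 + j1 → |·| ≈ 1.4142, ∠ ≈ 45.00°
pole (1 + j25·0.002) = 1 + j0.05 → |·| ≈ 1.0012, ∠ ≈ 2.86°
pole (1 + j25·0.0005) = 1 + j0.0125 → |·| ≈ 1.0001, ∠ ≈ 0.72°
|H| = 0.0002 · 2.6926 / (1.4142 · 1.0012 · 1.0001) ≈ 0.0003803
Gain = 20 log₁₀(0.0003803) ≈ -68.40 dB
∠H = (68.20°) − (45.00° + 2.86° + 0.72°) = 19.62°

-68.4 dB, 19.6°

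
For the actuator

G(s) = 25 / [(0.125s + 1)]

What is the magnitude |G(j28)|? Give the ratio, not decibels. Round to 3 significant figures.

At ω = 28 rad/s:
pole (1 + j28·0.125) = 1 + j3.5 → |·| ≈ 3.6401, ∠ ≈ 74.05°
|G| = 25 · 1 / (3.6401) ≈ 6.8679

6.87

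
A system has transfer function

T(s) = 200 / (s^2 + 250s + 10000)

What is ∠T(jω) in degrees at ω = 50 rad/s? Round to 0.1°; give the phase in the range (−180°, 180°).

-59.0°

Substitute s = j50:
Numerator: 200 = 200 + j0
Denominator: (j50)^2 + 250(j50) + 10000 = 7500 + j12500
|N| = √(200² + 0²) ≈ 200, ∠N ≈ 0.00°
|D| = √(7500² + 12500²) ≈ 14577, ∠D ≈ 59.04°
∠T = 0.00° − 59.04° = -59.04°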